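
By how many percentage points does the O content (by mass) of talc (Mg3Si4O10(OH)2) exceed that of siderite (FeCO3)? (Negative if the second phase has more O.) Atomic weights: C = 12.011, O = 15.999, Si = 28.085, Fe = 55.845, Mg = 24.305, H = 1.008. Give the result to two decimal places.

9.19 percentage points

First mineral: 191.988 g O in 379.259 g formula = 50.62 wt% O.
Second mineral: 47.997 g O in 115.853 g formula = 41.43 wt% O.
50.62% − 41.43% gives a difference of 9.19 percentage points.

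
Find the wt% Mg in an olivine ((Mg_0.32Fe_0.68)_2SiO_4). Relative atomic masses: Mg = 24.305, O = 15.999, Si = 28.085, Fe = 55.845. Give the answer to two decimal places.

8.47 wt%

Formula mass = 0.64·24.305 + 1.36·55.845 + 1·28.085 + 4·15.999 = 183.585 g/mol, of which 15.555 g is Mg.
So Mg makes up 15.555/183.585 = 0.0847 of the mass, i.e. 8.47%.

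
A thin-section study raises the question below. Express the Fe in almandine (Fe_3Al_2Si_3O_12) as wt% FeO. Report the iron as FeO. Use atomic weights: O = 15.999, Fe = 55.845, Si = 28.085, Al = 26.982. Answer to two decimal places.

43.30 wt%

M(Fe_3Al_2Si_3O_12) = 497.742 g/mol; M(FeO) = 71.844 g/mol.
Moles FeO per formula unit = 3 Fe ÷ 1 = 3.0000.
FeO fraction = (3.0000 × 71.844) / 497.742 = 215.532/497.742 = 0.4330.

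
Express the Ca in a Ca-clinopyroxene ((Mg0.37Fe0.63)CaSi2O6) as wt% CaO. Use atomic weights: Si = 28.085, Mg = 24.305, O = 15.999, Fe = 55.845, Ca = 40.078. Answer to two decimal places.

Molar mass of (Mg0.37Fe0.63)CaSi2O6 = 0.37×24.305 + 0.63×55.845 + 1×40.078 + 2×28.085 + 6×15.999 = 236.417 g/mol.
Each formula unit contains 1 Ca, equivalent to 1/1 = 1.0000 mol CaO.
M(CaO) = 1×40.078 + 1×15.999 = 56.077 g/mol.
Mass of CaO per formula unit = 1.0000 × 56.077 = 56.077 g.
CaO wt% = 56.077 / 236.417 × 100 = 23.72%.

23.72 wt%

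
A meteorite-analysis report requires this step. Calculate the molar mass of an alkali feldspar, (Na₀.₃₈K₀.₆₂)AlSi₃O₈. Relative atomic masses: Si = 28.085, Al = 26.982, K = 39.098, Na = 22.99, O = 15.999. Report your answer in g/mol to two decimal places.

M = 0.38(22.99) + 0.62(39.098) + 1(26.982) + 3(28.085) + 8(15.999)

272.21 g/mol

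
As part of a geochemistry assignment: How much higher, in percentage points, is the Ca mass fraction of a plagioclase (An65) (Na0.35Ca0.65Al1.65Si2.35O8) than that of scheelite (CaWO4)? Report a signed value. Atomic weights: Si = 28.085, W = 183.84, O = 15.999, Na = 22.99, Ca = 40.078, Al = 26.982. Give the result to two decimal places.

First mineral: 26.051 g Ca in 272.609 g formula = 9.56 wt% Ca.
Second mineral: 40.078 g Ca in 287.914 g formula = 13.92 wt% Ca.
9.56% − 13.92% gives a difference of -4.36 percentage points.

-4.36 percentage points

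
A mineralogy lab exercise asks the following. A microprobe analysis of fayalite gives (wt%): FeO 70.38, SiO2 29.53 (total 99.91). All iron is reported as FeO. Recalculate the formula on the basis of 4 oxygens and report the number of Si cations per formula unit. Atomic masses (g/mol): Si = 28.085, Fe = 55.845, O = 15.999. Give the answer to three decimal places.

70.38 wt% FeO ÷ 71.844 g/mol = 0.97962 mol, giving 0.97962 Fe and 0.97962 O.
29.53 wt% SiO2 ÷ 60.083 g/mol = 0.49149 mol, giving 0.49149 Si and 0.98298 O.
Oxygen sums to 1.96260; scaling by 4/1.96260 = 2.03811 puts the formula on 4 O.
Si: 0.49149 × 2.03811 = 1.002 atoms per formula unit.

1.002 Si apfu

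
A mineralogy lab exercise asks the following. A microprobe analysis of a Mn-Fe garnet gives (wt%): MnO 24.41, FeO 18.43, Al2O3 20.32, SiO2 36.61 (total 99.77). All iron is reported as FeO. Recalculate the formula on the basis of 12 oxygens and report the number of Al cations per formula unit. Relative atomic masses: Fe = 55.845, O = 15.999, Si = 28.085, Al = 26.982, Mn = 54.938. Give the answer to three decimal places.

1.979 Al apfu

MnO: 24.41/70.937 = 0.34411 mol → 0.34411 mol Mn, 0.34411 mol O.
FeO: 18.43/71.844 = 0.25653 mol → 0.25653 mol Fe, 0.25653 mol O.
Al2O3: 20.32/101.961 = 0.19929 mol → 0.39858 mol Al, 0.59787 mol O.
SiO2: 36.61/60.083 = 0.60932 mol → 0.60932 mol Si, 1.21864 mol O.
Total oxygen = 2.41715 mol. Normalization factor = 12/2.41715 = 4.96452.
Al per 12 O = 0.39858 × 4.96452 = 1.979.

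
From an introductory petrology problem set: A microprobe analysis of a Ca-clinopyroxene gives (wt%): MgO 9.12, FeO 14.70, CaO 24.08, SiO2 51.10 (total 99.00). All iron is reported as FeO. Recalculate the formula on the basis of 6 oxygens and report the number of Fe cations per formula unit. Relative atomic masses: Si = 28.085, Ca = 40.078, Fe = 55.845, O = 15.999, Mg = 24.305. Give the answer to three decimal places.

0.479 Fe apfu

MgO (M=40.304): mol = 0.22628; Mg = 0.22628, O = 0.22628.
FeO (M=71.844): mol = 0.20461; Fe = 0.20461, O = 0.20461.
CaO (M=56.077): mol = 0.42941; Ca = 0.42941, O = 0.42941.
SiO2 (M=60.083): mol = 0.85049; Si = 0.85049, O = 1.70098.
ΣO = 2.56128; factor = 6/ΣO = 2.34258.
Fe apfu = 0.20461 × 2.34258 = 0.479.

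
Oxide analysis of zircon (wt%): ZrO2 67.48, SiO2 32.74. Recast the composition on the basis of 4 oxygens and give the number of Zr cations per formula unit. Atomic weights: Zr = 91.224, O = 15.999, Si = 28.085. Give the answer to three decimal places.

1.002 Zr apfu

67.48 wt% ZrO2 ÷ 123.222 g/mol = 0.54763 mol, giving 0.54763 Zr and 1.09526 O.
32.74 wt% SiO2 ÷ 60.083 g/mol = 0.54491 mol, giving 0.54491 Si and 1.08982 O.
Oxygen sums to 2.18508; scaling by 4/2.18508 = 1.83060 puts the formula on 4 O.
Zr: 0.54763 × 1.83060 = 1.002 atoms per formula unit.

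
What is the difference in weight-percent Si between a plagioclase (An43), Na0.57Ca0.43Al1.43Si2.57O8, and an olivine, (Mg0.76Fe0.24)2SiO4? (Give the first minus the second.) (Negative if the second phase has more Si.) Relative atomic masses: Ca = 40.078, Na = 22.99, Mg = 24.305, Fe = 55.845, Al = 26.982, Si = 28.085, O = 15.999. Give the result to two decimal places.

8.80 percentage points

First mineral: 72.178 g Si in 269.093 g formula = 26.82 wt% Si.
Second mineral: 28.085 g Si in 155.830 g formula = 18.02 wt% Si.
26.82% − 18.02% gives a difference of 8.80 percentage points.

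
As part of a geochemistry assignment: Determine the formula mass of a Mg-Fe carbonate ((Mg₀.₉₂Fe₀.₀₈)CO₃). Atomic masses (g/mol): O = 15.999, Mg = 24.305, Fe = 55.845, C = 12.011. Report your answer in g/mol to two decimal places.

86.84 g/mol

M = 0.92*24.305 + 0.08*55.845 + 1*12.011 + 3*15.999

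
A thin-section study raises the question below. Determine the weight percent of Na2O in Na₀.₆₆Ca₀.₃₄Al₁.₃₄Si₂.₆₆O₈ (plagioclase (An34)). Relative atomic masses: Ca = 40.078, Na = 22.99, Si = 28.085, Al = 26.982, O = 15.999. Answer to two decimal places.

Molar mass of Na₀.₆₆Ca₀.₃₄Al₁.₃₄Si₂.₆₆O₈ = 0.66*22.99 + 0.34*40.078 + 1.34*26.982 + 2.66*28.085 + 8*15.999 = 267.654 g/mol.
Each formula unit contains 0.66 Na, equivalent to 0.66/2 = 0.3300 mol Na2O.
M(Na2O) = 2×22.99 + 1×15.999 = 61.979 g/mol.
Mass of Na2O per formula unit = 0.3300 × 61.979 = 20.453 g.
Na2O wt% = 20.453 / 267.654 × 100 = 7.64%.

7.64 wt%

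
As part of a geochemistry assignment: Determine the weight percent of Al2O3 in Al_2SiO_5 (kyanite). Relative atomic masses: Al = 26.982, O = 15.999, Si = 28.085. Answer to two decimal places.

Formula mass = 162.044 g/mol.
2 Al → 1.0000 mol Al2O3 per formula unit; M(Al2O3) = 101.961, so Al2O3 mass = 101.961 g.
101.961/162.044 × 100 = 62.92 wt%.

62.92 wt%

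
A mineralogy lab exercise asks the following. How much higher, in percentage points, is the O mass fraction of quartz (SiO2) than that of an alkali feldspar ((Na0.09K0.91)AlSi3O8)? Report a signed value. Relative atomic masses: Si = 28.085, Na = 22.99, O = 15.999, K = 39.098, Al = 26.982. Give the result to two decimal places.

7.03 percentage points

M(SiO2) = 60.083 g/mol, so wt% O = 31.998/60.083 × 100 = 53.26%.
M((Na0.09K0.91)AlSi3O8) = 276.877 g/mol, so wt% O = 127.992/276.877 × 100 = 46.23%.
53.26 − 46.23 = 7.03 pp.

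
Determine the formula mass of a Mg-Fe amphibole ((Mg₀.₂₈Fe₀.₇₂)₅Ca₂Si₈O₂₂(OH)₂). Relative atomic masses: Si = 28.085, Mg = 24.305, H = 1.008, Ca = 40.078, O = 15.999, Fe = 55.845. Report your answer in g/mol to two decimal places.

Mg: 1.40 × 24.305 = 34.0270
Fe: 3.60 × 55.845 = 201.0420
Ca: 2 × 40.078 = 80.1560
Si: 8 × 28.085 = 224.6800
O: 24 × 15.999 = 383.9760
H: 2 × 1.008 = 2.0160
Summing the contributions gives the formula mass.

925.90 g/mol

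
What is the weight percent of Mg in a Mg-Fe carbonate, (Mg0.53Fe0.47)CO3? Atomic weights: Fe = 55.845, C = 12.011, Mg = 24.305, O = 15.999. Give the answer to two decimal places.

Formula mass = 0.53×24.305 + 0.47×55.845 + 1×12.011 + 3×15.999 = 99.137 g/mol, of which 12.882 g is Mg.
So Mg makes up 12.882/99.137 = 0.1299 of the mass, i.e. 12.99%.

12.99 wt%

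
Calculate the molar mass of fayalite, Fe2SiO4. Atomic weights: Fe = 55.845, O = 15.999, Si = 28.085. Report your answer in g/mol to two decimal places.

M = 2(55.845) + 1(28.085) + 4(15.999)

203.77 g/mol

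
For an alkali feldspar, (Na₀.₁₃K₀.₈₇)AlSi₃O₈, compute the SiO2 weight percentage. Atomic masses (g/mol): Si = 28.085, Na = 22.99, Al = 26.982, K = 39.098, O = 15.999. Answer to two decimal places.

Molar mass of (Na₀.₁₃K₀.₈₇)AlSi₃O₈ = 0.13*22.99 + 0.87*39.098 + 1*26.982 + 3*28.085 + 8*15.999 = 276.233 g/mol.
Each formula unit contains 3 Si, equivalent to 3/1 = 3.0000 mol SiO2.
M(SiO2) = 1×28.085 + 2×15.999 = 60.083 g/mol.
Mass of SiO2 per formula unit = 3.0000 × 60.083 = 180.249 g.
SiO2 wt% = 180.249 / 276.233 × 100 = 65.25%.

65.25 wt%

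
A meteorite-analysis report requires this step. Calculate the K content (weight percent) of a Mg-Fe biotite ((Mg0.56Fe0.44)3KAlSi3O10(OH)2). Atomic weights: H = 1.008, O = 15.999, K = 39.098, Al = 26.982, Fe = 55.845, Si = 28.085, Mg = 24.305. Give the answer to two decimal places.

M((Mg0.56Fe0.44)3KAlSi3O10(OH)2) = 458.887 g/mol.
K contributes 1 × 39.098 = 39.098 g per mole.
39.098/458.887 = 0.0852 → 8.52%.

8.52 weight percent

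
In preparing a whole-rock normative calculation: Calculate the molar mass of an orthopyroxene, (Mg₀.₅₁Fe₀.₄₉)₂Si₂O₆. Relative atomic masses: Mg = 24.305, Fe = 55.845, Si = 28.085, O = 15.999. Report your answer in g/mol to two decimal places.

231.68 g/mol

The formula mass is the sum 1.02×24.305 + 0.98×55.845 + 2×28.085 + 6×15.999.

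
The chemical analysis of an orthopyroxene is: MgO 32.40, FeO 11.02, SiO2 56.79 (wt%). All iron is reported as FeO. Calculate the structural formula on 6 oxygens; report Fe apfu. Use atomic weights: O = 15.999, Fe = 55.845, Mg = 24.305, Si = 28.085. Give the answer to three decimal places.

0.323 Fe apfu

MgO (M=40.304): mol = 0.80389; Mg = 0.80389, O = 0.80389.
FeO (M=71.844): mol = 0.15339; Fe = 0.15339, O = 0.15339.
SiO2 (M=60.083): mol = 0.94519; Si = 0.94519, O = 1.89038.
ΣO = 2.84766; factor = 6/ΣO = 2.10699.
Fe apfu = 0.15339 × 2.10699 = 0.323.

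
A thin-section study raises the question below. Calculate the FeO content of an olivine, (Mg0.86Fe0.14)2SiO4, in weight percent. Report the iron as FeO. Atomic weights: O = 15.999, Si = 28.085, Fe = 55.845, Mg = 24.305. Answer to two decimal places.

Formula mass = 149.522 g/mol.
0.28 Fe → 0.2800 mol FeO per formula unit; M(FeO) = 71.844, so FeO mass = 20.116 g.
20.116/149.522 × 100 = 13.45 wt%.

13.45 wt%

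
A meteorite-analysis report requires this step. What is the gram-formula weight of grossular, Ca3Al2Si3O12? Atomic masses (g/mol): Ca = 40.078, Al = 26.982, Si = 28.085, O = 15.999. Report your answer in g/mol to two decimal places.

Ca: 3 × 40.078 = 120.2340
Al: 2 × 26.982 = 53.9640
Si: 3 × 28.085 = 84.2550
O: 12 × 15.999 = 191.9880
Summing the contributions gives the formula mass.

450.44 g/mol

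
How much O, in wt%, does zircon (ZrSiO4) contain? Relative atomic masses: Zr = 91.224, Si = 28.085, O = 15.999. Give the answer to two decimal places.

34.91 wt%

Molar mass of ZrSiO4: 1*91.224 + 1*28.085 + 4*15.999 = 183.305 g/mol.
Mass of O per formula unit: 4 × 15.999 = 63.996 g.
Weight fraction O = 63.996 / 183.305 = 0.3491.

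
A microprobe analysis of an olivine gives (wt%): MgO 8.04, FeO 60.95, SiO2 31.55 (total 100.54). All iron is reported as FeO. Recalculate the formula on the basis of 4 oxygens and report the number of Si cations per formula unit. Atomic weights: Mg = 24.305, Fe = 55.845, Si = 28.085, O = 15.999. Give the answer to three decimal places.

1.001 Si apfu

MgO: 8.04/40.304 = 0.19948 mol → 0.19948 mol Mg, 0.19948 mol O.
FeO: 60.95/71.844 = 0.84837 mol → 0.84837 mol Fe, 0.84837 mol O.
SiO2: 31.55/60.083 = 0.52511 mol → 0.52511 mol Si, 1.05022 mol O.
Total oxygen = 2.09807 mol. Normalization factor = 4/2.09807 = 1.90651.
Si per 4 O = 0.52511 × 1.90651 = 1.001.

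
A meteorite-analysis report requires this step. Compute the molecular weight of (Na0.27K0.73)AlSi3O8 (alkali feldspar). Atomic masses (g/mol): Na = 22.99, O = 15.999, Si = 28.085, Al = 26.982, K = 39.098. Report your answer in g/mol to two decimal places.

M = 0.27·22.99 + 0.73·39.098 + 1·26.982 + 3·28.085 + 8·15.999

273.98 g/mol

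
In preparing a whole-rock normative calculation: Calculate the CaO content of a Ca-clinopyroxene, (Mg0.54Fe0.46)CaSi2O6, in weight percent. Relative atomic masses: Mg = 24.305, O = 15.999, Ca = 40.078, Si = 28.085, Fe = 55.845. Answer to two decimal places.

M((Mg0.54Fe0.46)CaSi2O6) = 231.055 g/mol; M(CaO) = 56.077 g/mol.
Moles CaO per formula unit = 1 Ca ÷ 1 = 1.0000.
CaO fraction = (1.0000 × 56.077) / 231.055 = 56.077/231.055 = 0.2427.

24.27 wt%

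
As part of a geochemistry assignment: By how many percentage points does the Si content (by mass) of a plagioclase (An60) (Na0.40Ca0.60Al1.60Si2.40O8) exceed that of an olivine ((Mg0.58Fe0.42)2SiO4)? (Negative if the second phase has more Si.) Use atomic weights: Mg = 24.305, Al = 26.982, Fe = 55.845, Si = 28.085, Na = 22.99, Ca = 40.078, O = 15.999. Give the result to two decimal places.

M(Na0.40Ca0.60Al1.60Si2.40O8) = 271.810 g/mol, so wt% Si = 67.404/271.810 × 100 = 24.80%.
M((Mg0.58Fe0.42)2SiO4) = 167.185 g/mol, so wt% Si = 28.085/167.185 × 100 = 16.80%.
24.80 − 16.80 = 8.00 pp.

8.00 percentage points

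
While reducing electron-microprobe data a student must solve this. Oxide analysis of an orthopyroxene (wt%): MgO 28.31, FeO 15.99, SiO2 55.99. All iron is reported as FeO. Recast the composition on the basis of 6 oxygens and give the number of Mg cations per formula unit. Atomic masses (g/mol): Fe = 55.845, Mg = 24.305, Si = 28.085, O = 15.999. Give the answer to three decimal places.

MgO: 28.31/40.304 = 0.70241 mol → 0.70241 mol Mg, 0.70241 mol O.
FeO: 15.99/71.844 = 0.22257 mol → 0.22257 mol Fe, 0.22257 mol O.
SiO2: 55.99/60.083 = 0.93188 mol → 0.93188 mol Si, 1.86376 mol O.
Total oxygen = 2.78874 mol. Normalization factor = 6/2.78874 = 2.15151.
Mg per 6 O = 0.70241 × 2.15151 = 1.511.

1.511 Mg apfu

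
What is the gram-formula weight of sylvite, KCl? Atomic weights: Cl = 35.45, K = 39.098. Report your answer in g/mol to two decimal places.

74.55 g/mol

The formula mass is the sum 1×39.098 + 1×35.45.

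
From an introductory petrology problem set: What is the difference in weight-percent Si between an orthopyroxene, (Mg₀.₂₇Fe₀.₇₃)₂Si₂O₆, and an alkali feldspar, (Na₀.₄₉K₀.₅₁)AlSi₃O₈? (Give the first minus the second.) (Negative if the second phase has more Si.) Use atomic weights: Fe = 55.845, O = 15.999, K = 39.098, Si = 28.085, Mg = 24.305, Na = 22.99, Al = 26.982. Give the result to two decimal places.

Si in (Mg₀.₂₇Fe₀.₇₃)₂Si₂O₆: molar mass 246.822 g/mol; 2×28.085 = 56.170 g → 22.76 wt%.
Si in (Na₀.₄₉K₀.₅₁)AlSi₃O₈: molar mass 270.434 g/mol; 3×28.085 = 84.255 g → 31.16 wt%.
Difference = 22.76 − 31.16 = -8.40 percentage points.

-8.40 percentage points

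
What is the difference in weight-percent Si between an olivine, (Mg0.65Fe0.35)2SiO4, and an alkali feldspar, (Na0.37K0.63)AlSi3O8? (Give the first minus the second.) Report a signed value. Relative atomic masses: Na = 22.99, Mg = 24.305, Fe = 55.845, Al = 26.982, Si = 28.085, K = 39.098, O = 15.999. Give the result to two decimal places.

M((Mg0.65Fe0.35)2SiO4) = 162.769 g/mol, so wt% Si = 28.085/162.769 × 100 = 17.25%.
M((Na0.37K0.63)AlSi3O8) = 272.367 g/mol, so wt% Si = 84.255/272.367 × 100 = 30.93%.
17.25 − 30.93 = -13.68 pp.

-13.68 percentage points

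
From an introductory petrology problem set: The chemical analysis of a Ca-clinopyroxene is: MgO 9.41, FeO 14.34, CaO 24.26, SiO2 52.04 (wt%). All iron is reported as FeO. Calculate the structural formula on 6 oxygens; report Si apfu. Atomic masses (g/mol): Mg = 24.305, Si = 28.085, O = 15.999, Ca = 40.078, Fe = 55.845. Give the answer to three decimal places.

MgO (M=40.304): mol = 0.23348; Mg = 0.23348, O = 0.23348.
FeO (M=71.844): mol = 0.19960; Fe = 0.19960, O = 0.19960.
CaO (M=56.077): mol = 0.43262; Ca = 0.43262, O = 0.43262.
SiO2 (M=60.083): mol = 0.86614; Si = 0.86614, O = 1.73228.
ΣO = 2.59798; factor = 6/ΣO = 2.30949.
Si apfu = 0.86614 × 2.30949 = 2.000.

2.000 Si apfu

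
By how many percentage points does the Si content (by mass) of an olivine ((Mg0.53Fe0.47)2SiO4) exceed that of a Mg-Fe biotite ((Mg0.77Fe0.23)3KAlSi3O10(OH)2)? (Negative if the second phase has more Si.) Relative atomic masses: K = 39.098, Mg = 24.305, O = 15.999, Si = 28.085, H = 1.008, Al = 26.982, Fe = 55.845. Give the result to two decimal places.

-2.70 percentage points

M((Mg0.53Fe0.47)2SiO4) = 170.339 g/mol, so wt% Si = 28.085/170.339 × 100 = 16.49%.
M((Mg0.77Fe0.23)3KAlSi3O10(OH)2) = 439.017 g/mol, so wt% Si = 84.255/439.017 × 100 = 19.19%.
16.49 − 19.19 = -2.70 pp.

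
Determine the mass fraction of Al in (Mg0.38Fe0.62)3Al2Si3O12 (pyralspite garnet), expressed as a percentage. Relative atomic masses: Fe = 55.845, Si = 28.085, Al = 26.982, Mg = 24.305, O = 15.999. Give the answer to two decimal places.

11.69 mass %

Molar mass of (Mg0.38Fe0.62)3Al2Si3O12: 1.14*24.305 + 1.86*55.845 + 2*26.982 + 3*28.085 + 12*15.999 = 461.786 g/mol.
Mass of Al per formula unit: 2 × 26.982 = 53.964 g.
Weight fraction Al = 53.964 / 461.786 = 0.1169.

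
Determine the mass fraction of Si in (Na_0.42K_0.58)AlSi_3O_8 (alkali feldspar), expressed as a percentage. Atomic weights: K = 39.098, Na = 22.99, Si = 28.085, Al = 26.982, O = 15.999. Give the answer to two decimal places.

M((Na_0.42K_0.58)AlSi_3O_8) = 271.562 g/mol.
Si contributes 3 × 28.085 = 84.255 g per mole.
84.255/271.562 = 0.3103 → 31.03%.

31.03 weight percent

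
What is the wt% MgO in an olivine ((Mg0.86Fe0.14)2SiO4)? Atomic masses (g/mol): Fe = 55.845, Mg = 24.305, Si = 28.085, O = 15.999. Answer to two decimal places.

46.36 wt%

M((Mg0.86Fe0.14)2SiO4) = 149.522 g/mol; M(MgO) = 40.304 g/mol.
Moles MgO per formula unit = 1.72 Mg ÷ 1 = 1.7200.
MgO fraction = (1.7200 × 40.304) / 149.522 = 69.323/149.522 = 0.4636.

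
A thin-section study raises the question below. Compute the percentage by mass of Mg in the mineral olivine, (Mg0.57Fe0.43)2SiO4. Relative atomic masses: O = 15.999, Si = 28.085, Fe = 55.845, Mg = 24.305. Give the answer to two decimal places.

16.51 wt%

M((Mg0.57Fe0.43)2SiO4) = 167.815 g/mol.
Mg contributes 1.14 × 24.305 = 27.708 g per mole.
27.708/167.815 = 0.1651 → 16.51%.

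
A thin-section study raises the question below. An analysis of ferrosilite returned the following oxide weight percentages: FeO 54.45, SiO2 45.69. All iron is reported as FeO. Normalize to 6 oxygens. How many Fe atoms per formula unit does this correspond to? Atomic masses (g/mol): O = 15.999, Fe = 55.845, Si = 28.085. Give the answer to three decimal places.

FeO: 54.45/71.844 = 0.75789 mol → 0.75789 mol Fe, 0.75789 mol O.
SiO2: 45.69/60.083 = 0.76045 mol → 0.76045 mol Si, 1.52090 mol O.
Total oxygen = 2.27879 mol. Normalization factor = 6/2.27879 = 2.63298.
Fe per 6 O = 0.75789 × 2.63298 = 1.996.

1.996 Fe apfu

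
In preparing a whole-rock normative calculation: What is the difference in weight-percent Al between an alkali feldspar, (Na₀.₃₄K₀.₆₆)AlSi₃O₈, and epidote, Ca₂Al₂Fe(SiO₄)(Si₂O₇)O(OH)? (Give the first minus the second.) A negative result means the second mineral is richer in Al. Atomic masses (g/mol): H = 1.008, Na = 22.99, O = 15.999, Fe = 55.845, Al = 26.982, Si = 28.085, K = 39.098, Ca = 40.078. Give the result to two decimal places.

-1.28 percentage points

Al in (Na₀.₃₄K₀.₆₆)AlSi₃O₈: molar mass 272.850 g/mol; 1×26.982 = 26.982 g → 9.89 wt%.
Al in Ca₂Al₂Fe(SiO₄)(Si₂O₇)O(OH): molar mass 483.215 g/mol; 2×26.982 = 53.964 g → 11.17 wt%.
Difference = 9.89 − 11.17 = -1.28 percentage points.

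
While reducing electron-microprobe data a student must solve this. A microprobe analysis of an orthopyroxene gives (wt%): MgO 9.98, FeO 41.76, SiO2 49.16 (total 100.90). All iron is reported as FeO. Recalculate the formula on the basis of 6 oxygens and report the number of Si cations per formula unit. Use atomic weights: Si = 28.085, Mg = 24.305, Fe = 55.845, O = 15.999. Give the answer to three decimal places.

9.98 wt% MgO ÷ 40.304 g/mol = 0.24762 mol, giving 0.24762 Mg and 0.24762 O.
41.76 wt% FeO ÷ 71.844 g/mol = 0.58126 mol, giving 0.58126 Fe and 0.58126 O.
49.16 wt% SiO2 ÷ 60.083 g/mol = 0.81820 mol, giving 0.81820 Si and 1.63640 O.
Oxygen sums to 2.46528; scaling by 6/2.46528 = 2.43380 puts the formula on 6 O.
Si: 0.81820 × 2.43380 = 1.991 atoms per formula unit.

1.991 Si apfu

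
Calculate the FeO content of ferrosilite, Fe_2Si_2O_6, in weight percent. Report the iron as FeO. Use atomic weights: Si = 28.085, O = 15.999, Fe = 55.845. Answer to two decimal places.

54.46 wt%

M(Fe_2Si_2O_6) = 263.854 g/mol; M(FeO) = 71.844 g/mol.
Moles FeO per formula unit = 2 Fe ÷ 1 = 2.0000.
FeO fraction = (2.0000 × 71.844) / 263.854 = 143.688/263.854 = 0.5446.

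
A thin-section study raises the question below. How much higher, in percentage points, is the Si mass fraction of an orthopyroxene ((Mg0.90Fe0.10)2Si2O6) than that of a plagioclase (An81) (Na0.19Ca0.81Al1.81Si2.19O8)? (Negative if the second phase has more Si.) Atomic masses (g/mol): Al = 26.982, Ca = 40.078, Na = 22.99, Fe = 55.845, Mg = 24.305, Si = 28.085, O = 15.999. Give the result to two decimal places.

First mineral: 56.170 g Si in 207.082 g formula = 27.12 wt% Si.
Second mineral: 61.506 g Si in 275.167 g formula = 22.35 wt% Si.
27.12% − 22.35% gives a difference of 4.77 percentage points.

4.77 percentage points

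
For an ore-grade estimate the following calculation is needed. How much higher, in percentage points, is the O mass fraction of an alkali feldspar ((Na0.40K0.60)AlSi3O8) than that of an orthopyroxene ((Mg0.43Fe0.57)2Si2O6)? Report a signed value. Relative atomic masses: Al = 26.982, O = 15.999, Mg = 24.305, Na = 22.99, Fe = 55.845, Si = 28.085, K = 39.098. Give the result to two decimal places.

First mineral: 127.992 g O in 271.884 g formula = 47.08 wt% O.
Second mineral: 95.994 g O in 236.730 g formula = 40.55 wt% O.
47.08% − 40.55% gives a difference of 6.53 percentage points.

6.53 percentage points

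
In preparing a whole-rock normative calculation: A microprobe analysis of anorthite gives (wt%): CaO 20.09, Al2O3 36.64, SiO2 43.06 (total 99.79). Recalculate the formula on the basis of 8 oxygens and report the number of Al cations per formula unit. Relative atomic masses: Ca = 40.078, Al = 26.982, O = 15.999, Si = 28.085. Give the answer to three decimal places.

20.09 wt% CaO ÷ 56.077 g/mol = 0.35826 mol, giving 0.35826 Ca and 0.35826 O.
36.64 wt% Al2O3 ÷ 101.961 g/mol = 0.35935 mol, giving 0.71870 Al and 1.07805 O.
43.06 wt% SiO2 ÷ 60.083 g/mol = 0.71668 mol, giving 0.71668 Si and 1.43336 O.
Oxygen sums to 2.86967; scaling by 8/2.86967 = 2.78778 puts the formula on 8 O.
Al: 0.71870 × 2.78778 = 2.004 atoms per formula unit.

2.004 Al apfu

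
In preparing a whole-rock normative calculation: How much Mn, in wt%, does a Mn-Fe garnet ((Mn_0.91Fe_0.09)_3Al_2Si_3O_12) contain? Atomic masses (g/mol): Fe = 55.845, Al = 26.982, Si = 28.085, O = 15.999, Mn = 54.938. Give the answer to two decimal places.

M((Mn_0.91Fe_0.09)_3Al_2Si_3O_12) = 495.266 g/mol.
Mn contributes 2.73 × 54.938 = 149.981 g per mole.
149.981/495.266 = 0.3028 → 30.28%.

30.28 wt%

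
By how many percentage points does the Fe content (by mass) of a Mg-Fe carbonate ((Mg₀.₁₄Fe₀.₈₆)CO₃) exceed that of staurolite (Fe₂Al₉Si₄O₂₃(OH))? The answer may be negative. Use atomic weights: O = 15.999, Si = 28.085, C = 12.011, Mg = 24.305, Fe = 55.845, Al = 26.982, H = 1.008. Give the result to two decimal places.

29.99 percentage points

Fe in (Mg₀.₁₄Fe₀.₈₆)CO₃: molar mass 111.437 g/mol; 0.86×55.845 = 48.027 g → 43.10 wt%.
Fe in Fe₂Al₉Si₄O₂₃(OH): molar mass 851.852 g/mol; 2×55.845 = 111.690 g → 13.11 wt%.
Difference = 43.10 − 13.11 = 29.99 percentage points.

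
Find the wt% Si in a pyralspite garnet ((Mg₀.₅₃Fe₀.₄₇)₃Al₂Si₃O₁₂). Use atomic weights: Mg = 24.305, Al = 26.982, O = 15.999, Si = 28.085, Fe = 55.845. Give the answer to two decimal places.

Molar mass of (Mg₀.₅₃Fe₀.₄₇)₃Al₂Si₃O₁₂: 1.59×24.305 + 1.41×55.845 + 2×26.982 + 3×28.085 + 12×15.999 = 447.593 g/mol.
Mass of Si per formula unit: 3 × 28.085 = 84.255 g.
Weight fraction Si = 84.255 / 447.593 = 0.1882.

18.82 wt%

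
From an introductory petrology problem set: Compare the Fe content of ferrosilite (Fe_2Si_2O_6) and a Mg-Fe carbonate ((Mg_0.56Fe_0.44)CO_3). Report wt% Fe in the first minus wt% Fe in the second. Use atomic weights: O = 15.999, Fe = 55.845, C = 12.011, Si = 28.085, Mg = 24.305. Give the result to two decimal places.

17.31 percentage points

Fe in Fe_2Si_2O_6: molar mass 263.854 g/mol; 2×55.845 = 111.690 g → 42.33 wt%.
Fe in (Mg_0.56Fe_0.44)CO_3: molar mass 98.191 g/mol; 0.44×55.845 = 24.572 g → 25.02 wt%.
Difference = 42.33 − 25.02 = 17.31 percentage points.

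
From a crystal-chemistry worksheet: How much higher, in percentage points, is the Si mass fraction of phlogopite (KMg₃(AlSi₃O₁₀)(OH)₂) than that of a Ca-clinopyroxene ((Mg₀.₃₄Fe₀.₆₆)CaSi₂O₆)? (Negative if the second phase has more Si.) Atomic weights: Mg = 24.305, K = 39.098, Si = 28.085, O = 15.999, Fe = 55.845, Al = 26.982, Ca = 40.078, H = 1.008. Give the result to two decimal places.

-3.47 percentage points

M(KMg₃(AlSi₃O₁₀)(OH)₂) = 417.254 g/mol, so wt% Si = 84.255/417.254 × 100 = 20.19%.
M((Mg₀.₃₄Fe₀.₆₆)CaSi₂O₆) = 237.363 g/mol, so wt% Si = 56.170/237.363 × 100 = 23.66%.
20.19 − 23.66 = -3.47 pp.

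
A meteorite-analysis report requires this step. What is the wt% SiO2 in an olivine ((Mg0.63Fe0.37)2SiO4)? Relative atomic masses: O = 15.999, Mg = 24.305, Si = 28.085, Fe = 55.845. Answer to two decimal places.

Formula mass = 164.031 g/mol.
1 Si → 1.0000 mol SiO2 per formula unit; M(SiO2) = 60.083, so SiO2 mass = 60.083 g.
60.083/164.031 × 100 = 36.63 wt%.

36.63 wt%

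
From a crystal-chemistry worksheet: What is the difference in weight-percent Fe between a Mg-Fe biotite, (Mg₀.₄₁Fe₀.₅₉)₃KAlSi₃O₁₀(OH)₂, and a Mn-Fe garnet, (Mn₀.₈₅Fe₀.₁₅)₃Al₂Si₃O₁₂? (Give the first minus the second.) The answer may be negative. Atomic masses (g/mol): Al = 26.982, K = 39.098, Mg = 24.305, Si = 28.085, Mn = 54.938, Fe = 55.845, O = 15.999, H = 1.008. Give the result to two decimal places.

15.82 percentage points

M((Mg₀.₄₁Fe₀.₅₉)₃KAlSi₃O₁₀(OH)₂) = 473.080 g/mol, so wt% Fe = 98.846/473.080 × 100 = 20.89%.
M((Mn₀.₈₅Fe₀.₁₅)₃Al₂Si₃O₁₂) = 495.429 g/mol, so wt% Fe = 25.130/495.429 × 100 = 5.07%.
20.89 − 5.07 = 15.82 pp.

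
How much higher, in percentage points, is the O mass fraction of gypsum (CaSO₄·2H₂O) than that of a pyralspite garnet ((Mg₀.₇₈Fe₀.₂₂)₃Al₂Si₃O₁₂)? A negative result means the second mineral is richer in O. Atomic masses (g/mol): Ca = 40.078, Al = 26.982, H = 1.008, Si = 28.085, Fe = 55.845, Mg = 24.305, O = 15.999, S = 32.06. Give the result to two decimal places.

10.47 percentage points

M(CaSO₄·2H₂O) = 172.164 g/mol, so wt% O = 95.994/172.164 × 100 = 55.76%.
M((Mg₀.₇₈Fe₀.₂₂)₃Al₂Si₃O₁₂) = 423.938 g/mol, so wt% O = 191.988/423.938 × 100 = 45.29%.
55.76 − 45.29 = 10.47 pp.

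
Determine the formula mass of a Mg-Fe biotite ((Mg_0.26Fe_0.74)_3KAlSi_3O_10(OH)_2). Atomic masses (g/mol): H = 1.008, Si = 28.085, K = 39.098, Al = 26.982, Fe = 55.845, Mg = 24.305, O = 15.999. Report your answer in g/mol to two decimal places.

M = 0.78·24.305 + 2.22·55.845 + 1·39.098 + 1·26.982 + 3·28.085 + 12·15.999 + 2·1.008

487.27 g/mol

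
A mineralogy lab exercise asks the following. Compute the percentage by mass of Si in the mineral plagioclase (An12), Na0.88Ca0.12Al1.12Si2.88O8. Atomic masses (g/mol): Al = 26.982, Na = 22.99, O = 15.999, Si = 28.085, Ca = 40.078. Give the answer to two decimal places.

M(Na0.88Ca0.12Al1.12Si2.88O8) = 264.137 g/mol.
Si contributes 2.88 × 28.085 = 80.885 g per mole.
80.885/264.137 = 0.3062 → 30.62%.

30.62 wt%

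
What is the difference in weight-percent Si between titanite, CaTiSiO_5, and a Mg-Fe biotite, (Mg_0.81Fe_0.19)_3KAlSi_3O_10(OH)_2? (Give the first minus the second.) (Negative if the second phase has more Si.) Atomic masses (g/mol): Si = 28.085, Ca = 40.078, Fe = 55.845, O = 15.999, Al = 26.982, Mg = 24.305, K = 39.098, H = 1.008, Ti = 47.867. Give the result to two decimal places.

-5.03 percentage points

First mineral: 28.085 g Si in 196.025 g formula = 14.33 wt% Si.
Second mineral: 84.255 g Si in 435.232 g formula = 19.36 wt% Si.
14.33% − 19.36% gives a difference of -5.03 percentage points.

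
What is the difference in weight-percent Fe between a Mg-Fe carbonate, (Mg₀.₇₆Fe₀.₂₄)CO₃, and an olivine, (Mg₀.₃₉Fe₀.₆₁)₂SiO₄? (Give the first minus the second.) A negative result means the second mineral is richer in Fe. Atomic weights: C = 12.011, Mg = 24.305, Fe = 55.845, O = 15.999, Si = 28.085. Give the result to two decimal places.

-23.44 percentage points

First mineral: 13.403 g Fe in 91.883 g formula = 14.59 wt% Fe.
Second mineral: 68.131 g Fe in 179.170 g formula = 38.03 wt% Fe.
14.59% − 38.03% gives a difference of -23.44 percentage points.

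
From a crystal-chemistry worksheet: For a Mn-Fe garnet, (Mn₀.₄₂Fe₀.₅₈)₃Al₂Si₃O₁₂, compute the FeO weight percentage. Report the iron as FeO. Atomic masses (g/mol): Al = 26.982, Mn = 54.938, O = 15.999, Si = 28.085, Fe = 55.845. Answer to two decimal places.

25.17 wt%

M((Mn₀.₄₂Fe₀.₅₈)₃Al₂Si₃O₁₂) = 496.599 g/mol; M(FeO) = 71.844 g/mol.
Moles FeO per formula unit = 1.74 Fe ÷ 1 = 1.7400.
FeO fraction = (1.7400 × 71.844) / 496.599 = 125.009/496.599 = 0.2517.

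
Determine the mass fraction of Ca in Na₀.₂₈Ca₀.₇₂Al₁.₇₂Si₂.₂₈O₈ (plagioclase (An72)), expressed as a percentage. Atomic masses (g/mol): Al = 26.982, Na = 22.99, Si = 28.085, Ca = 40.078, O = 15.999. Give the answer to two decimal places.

Formula mass = 0.28·22.99 + 0.72·40.078 + 1.72·26.982 + 2.28·28.085 + 8·15.999 = 273.728 g/mol, of which 28.856 g is Ca.
So Ca makes up 28.856/273.728 = 0.1054 of the mass, i.e. 10.54%.

10.54 wt%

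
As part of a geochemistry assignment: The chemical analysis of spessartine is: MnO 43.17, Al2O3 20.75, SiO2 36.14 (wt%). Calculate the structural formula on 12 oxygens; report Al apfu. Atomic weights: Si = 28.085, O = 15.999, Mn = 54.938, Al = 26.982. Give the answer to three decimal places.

43.17 wt% MnO ÷ 70.937 g/mol = 0.60857 mol, giving 0.60857 Mn and 0.60857 O.
20.75 wt% Al2O3 ÷ 101.961 g/mol = 0.20351 mol, giving 0.40702 Al and 0.61053 O.
36.14 wt% SiO2 ÷ 60.083 g/mol = 0.60150 mol, giving 0.60150 Si and 1.20300 O.
Oxygen sums to 2.42210; scaling by 12/2.42210 = 4.95438 puts the formula on 12 O.
Al: 0.40702 × 4.95438 = 2.017 atoms per formula unit.

2.017 Al apfu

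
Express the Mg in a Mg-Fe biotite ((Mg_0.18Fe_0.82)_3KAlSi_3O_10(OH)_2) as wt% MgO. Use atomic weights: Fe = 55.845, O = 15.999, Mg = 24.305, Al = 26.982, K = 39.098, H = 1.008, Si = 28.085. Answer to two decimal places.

4.40 wt%

Molar mass of (Mg_0.18Fe_0.82)_3KAlSi_3O_10(OH)_2 = 0.54*24.305 + 2.46*55.845 + 1*39.098 + 1*26.982 + 3*28.085 + 12*15.999 + 2*1.008 = 494.842 g/mol.
Each formula unit contains 0.54 Mg, equivalent to 0.54/1 = 0.5400 mol MgO.
M(MgO) = 1×24.305 + 1×15.999 = 40.304 g/mol.
Mass of MgO per formula unit = 0.5400 × 40.304 = 21.764 g.
MgO wt% = 21.764 / 494.842 × 100 = 4.40%.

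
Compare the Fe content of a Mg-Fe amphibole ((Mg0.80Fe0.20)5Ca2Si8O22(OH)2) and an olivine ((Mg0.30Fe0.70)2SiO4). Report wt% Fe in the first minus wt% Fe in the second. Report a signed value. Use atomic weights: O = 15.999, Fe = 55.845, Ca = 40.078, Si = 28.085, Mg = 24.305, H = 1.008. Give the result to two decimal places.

-35.68 percentage points

M((Mg0.80Fe0.20)5Ca2Si8O22(OH)2) = 843.893 g/mol, so wt% Fe = 55.845/843.893 × 100 = 6.62%.
M((Mg0.30Fe0.70)2SiO4) = 184.847 g/mol, so wt% Fe = 78.183/184.847 × 100 = 42.30%.
6.62 − 42.30 = -35.68 pp.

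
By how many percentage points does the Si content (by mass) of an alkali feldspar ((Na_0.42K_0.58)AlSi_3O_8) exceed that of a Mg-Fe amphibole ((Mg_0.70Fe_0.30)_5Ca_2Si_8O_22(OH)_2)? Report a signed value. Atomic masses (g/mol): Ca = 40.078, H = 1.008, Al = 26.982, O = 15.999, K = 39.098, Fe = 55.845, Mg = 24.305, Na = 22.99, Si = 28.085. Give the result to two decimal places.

4.89 percentage points

Si in (Na_0.42K_0.58)AlSi_3O_8: molar mass 271.562 g/mol; 3×28.085 = 84.255 g → 31.03 wt%.
Si in (Mg_0.70Fe_0.30)_5Ca_2Si_8O_22(OH)_2: molar mass 859.663 g/mol; 8×28.085 = 224.680 g → 26.14 wt%.
Difference = 31.03 − 26.14 = 4.89 percentage points.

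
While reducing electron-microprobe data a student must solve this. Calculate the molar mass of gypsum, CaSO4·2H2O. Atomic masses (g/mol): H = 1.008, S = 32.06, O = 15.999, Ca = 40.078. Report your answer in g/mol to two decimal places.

172.16 g/mol

Ca: 1 × 40.078 = 40.0780
S: 1 × 32.06 = 32.0600
O: 6 × 15.999 = 95.9940
H: 4 × 1.008 = 4.0320
Summing the contributions gives the formula mass.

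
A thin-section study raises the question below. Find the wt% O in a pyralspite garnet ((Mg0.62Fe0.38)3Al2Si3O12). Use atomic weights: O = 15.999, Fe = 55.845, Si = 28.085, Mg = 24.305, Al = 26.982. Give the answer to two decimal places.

43.73 mass %

M((Mg0.62Fe0.38)3Al2Si3O12) = 439.078 g/mol.
O contributes 12 × 15.999 = 191.988 g per mole.
191.988/439.078 = 0.4373 → 43.73%.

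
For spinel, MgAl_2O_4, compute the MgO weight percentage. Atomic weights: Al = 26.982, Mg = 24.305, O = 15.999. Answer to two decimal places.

Formula mass = 142.265 g/mol.
1 Mg → 1.0000 mol MgO per formula unit; M(MgO) = 40.304, so MgO mass = 40.304 g.
40.304/142.265 × 100 = 28.33 wt%.

28.33 wt%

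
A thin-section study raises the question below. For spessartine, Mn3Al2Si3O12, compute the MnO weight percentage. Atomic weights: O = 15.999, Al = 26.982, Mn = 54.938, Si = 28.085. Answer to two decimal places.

42.99 wt%

Formula mass = 495.021 g/mol.
3 Mn → 3.0000 mol MnO per formula unit; M(MnO) = 70.937, so MnO mass = 212.811 g.
212.811/495.021 × 100 = 42.99 wt%.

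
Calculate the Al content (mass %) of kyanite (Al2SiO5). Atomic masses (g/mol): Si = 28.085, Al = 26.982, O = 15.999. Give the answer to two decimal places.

M(Al2SiO5) = 162.044 g/mol.
Al contributes 2 × 26.982 = 53.964 g per mole.
53.964/162.044 = 0.3330 → 33.30%.

33.30 mass %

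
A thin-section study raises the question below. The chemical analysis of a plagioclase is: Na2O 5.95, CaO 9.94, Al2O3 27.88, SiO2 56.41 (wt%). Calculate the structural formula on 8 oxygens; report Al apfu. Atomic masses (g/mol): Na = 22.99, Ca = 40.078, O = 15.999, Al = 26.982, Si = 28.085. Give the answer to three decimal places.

1.472 Al apfu

Na2O (M=61.979): mol = 0.09600; Na = 0.19200, O = 0.09600.
CaO (M=56.077): mol = 0.17726; Ca = 0.17726, O = 0.17726.
Al2O3 (M=101.961): mol = 0.27344; Al = 0.54688, O = 0.82032.
SiO2 (M=60.083): mol = 0.93887; Si = 0.93887, O = 1.87774.
ΣO = 2.97132; factor = 8/ΣO = 2.69241.
Al apfu = 0.54688 × 2.69241 = 1.472.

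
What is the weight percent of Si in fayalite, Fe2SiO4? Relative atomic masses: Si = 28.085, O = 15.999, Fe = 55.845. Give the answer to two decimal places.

13.78 weight percent

Molar mass of Fe2SiO4: 2·55.845 + 1·28.085 + 4·15.999 = 203.771 g/mol.
Mass of Si per formula unit: 1 × 28.085 = 28.085 g.
Weight fraction Si = 28.085 / 203.771 = 0.1378.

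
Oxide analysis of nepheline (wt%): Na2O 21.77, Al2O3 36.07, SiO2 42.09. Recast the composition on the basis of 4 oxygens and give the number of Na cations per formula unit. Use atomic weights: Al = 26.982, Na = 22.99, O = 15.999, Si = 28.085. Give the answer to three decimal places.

0.999 Na apfu

Na2O: 21.77/61.979 = 0.35125 mol → 0.70250 mol Na, 0.35125 mol O.
Al2O3: 36.07/101.961 = 0.35376 mol → 0.70752 mol Al, 1.06128 mol O.
SiO2: 42.09/60.083 = 0.70053 mol → 0.70053 mol Si, 1.40106 mol O.
Total oxygen = 2.81359 mol. Normalization factor = 4/2.81359 = 1.42167.
Na per 4 O = 0.70250 × 1.42167 = 0.999.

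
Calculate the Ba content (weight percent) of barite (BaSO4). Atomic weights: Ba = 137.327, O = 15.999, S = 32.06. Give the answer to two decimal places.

Molar mass of BaSO4: 1*137.327 + 1*32.06 + 4*15.999 = 233.383 g/mol.
Mass of Ba per formula unit: 1 × 137.327 = 137.327 g.
Weight fraction Ba = 137.327 / 233.383 = 0.5884.

58.84 weight percent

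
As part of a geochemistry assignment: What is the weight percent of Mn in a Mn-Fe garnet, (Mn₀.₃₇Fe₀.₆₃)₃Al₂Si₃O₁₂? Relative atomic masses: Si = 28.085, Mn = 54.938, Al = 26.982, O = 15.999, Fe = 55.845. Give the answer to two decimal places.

12.28 wt%

M((Mn₀.₃₇Fe₀.₆₃)₃Al₂Si₃O₁₂) = 496.735 g/mol.
Mn contributes 1.11 × 54.938 = 60.981 g per mole.
60.981/496.735 = 0.1228 → 12.28%.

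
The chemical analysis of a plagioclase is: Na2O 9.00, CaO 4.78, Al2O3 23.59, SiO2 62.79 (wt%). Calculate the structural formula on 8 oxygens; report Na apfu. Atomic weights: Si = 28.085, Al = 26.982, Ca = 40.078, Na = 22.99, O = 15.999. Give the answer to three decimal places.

0.771 Na apfu

9.00 wt% Na2O ÷ 61.979 g/mol = 0.14521 mol, giving 0.29042 Na and 0.14521 O.
4.78 wt% CaO ÷ 56.077 g/mol = 0.08524 mol, giving 0.08524 Ca and 0.08524 O.
23.59 wt% Al2O3 ÷ 101.961 g/mol = 0.23136 mol, giving 0.46272 Al and 0.69408 O.
62.79 wt% SiO2 ÷ 60.083 g/mol = 1.04505 mol, giving 1.04505 Si and 2.09010 O.
Oxygen sums to 3.01463; scaling by 8/3.01463 = 2.65373 puts the formula on 8 O.
Na: 0.29042 × 2.65373 = 0.771 atoms per formula unit.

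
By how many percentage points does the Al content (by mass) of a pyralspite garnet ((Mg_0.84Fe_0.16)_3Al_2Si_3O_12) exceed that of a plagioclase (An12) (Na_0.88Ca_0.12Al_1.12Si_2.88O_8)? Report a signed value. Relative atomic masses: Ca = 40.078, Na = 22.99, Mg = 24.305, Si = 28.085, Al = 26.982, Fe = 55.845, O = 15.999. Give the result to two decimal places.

First mineral: 53.964 g Al in 418.261 g formula = 12.90 wt% Al.
Second mineral: 30.220 g Al in 264.137 g formula = 11.44 wt% Al.
12.90% − 11.44% gives a difference of 1.46 percentage points.

1.46 percentage points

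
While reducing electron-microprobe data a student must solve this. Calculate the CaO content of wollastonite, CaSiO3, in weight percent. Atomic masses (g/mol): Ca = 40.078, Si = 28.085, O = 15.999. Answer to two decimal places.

M(CaSiO3) = 116.160 g/mol; M(CaO) = 56.077 g/mol.
Moles CaO per formula unit = 1 Ca ÷ 1 = 1.0000.
CaO fraction = (1.0000 × 56.077) / 116.160 = 56.077/116.160 = 0.4828.

48.28 wt%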